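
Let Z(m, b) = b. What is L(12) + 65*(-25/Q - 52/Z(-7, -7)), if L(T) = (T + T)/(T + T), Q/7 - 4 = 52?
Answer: 188047/392 ≈ 479.71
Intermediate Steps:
Q = 392 (Q = 28 + 7*52 = 28 + 364 = 392)
L(T) = 1 (L(T) = (2*T)/((2*T)) = (2*T)*(1/(2*T)) = 1)
L(12) + 65*(-25/Q - 52/Z(-7, -7)) = 1 + 65*(-25/392 - 52/(-7)) = 1 + 65*(-25*1/392 - 52*(-⅐)) = 1 + 65*(-25/392 + 52/7) = 1 + 65*(2887/392) = 1 + 187655/392 = 188047/392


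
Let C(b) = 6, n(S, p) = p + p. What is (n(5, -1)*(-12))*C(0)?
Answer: 144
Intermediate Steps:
n(S, p) = 2*p
(n(5, -1)*(-12))*C(0) = ((2*(-1))*(-12))*6 = -2*(-12)*6 = 24*6 = 144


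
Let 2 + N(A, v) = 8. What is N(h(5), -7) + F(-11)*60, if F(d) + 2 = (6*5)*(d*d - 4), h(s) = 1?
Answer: 210486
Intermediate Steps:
N(A, v) = 6 (N(A, v) = -2 + 8 = 6)
F(d) = -122 + 30*d² (F(d) = -2 + (6*5)*(d*d - 4) = -2 + 30*(d² - 4) = -2 + 30*(-4 + d²) = -2 + (-120 + 30*d²) = -122 + 30*d²)
N(h(5), -7) + F(-11)*60 = 6 + (-122 + 30*(-11)²)*60 = 6 + (-122 + 30*121)*60 = 6 + (-122 + 3630)*60 = 6 + 3508*60 = 6 + 210480 = 210486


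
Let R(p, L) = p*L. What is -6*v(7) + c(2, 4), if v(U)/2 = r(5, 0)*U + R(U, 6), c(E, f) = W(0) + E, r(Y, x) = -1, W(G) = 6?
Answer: -412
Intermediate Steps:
c(E, f) = 6 + E
R(p, L) = L*p
v(U) = 10*U (v(U) = 2*(-U + 6*U) = 2*(5*U) = 10*U)
-6*v(7) + c(2, 4) = -60*7 + (6 + 2) = -6*70 + 8 = -420 + 8 = -412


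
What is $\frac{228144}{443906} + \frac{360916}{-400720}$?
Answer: $- \frac{8598864277}{22235251540} \approx -0.38672$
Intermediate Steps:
$\frac{228144}{443906} + \frac{360916}{-400720} = 228144 \cdot \frac{1}{443906} + 360916 \left(- \frac{1}{400720}\right) = \frac{114072}{221953} - \frac{90229}{100180} = - \frac{8598864277}{22235251540}$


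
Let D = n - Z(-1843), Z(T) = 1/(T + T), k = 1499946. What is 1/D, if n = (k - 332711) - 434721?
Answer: 3686/2700046605 ≈ 1.3652e-6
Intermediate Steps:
n = 732514 (n = (1499946 - 332711) - 434721 = 1167235 - 434721 = 732514)
Z(T) = 1/(2*T)
D = 2700046605/3686 (D = 732514 - 1/(2*(-1843)) = 732514 - (-1)/(2*1843) = 732514 - 1*(-1/3686) = 732514 + 1/3686 = 2700046605/3686 ≈ 7.3251e+5)
1/D = 1/(2700046605/3686) = 3686/2700046605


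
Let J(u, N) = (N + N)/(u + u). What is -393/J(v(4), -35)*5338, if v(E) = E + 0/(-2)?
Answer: 8391336/35 ≈ 2.3975e+5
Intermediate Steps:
v(E) = E (v(E) = E + 0*(-1/2) = E + 0 = E)
J(u, N) = N/u (J(u, N) = (2*N)/((2*u)) = (2*N)*(1/(2*u)) = N/u)
-393/J(v(4), -35)*5338 = -393/((-35/4))*5338 = -393/((-35*1/4))*5338 = -393/(-35/4)*5338 = -393*(-4/35)*5338 = (1572/35)*5338 = 8391336/35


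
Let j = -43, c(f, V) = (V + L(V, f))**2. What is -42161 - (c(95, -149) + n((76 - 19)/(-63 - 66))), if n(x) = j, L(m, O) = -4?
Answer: -65527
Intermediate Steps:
c(f, V) = (-4 + V)**2 (c(f, V) = (V - 4)**2 = (-4 + V)**2)
n(x) = -43
-42161 - (c(95, -149) + n((76 - 19)/(-63 - 66))) = -42161 - ((-4 - 149)**2 - 43) = -42161 - ((-153)**2 - 43) = -42161 - (23409 - 43) = -42161 - 1*23366 = -42161 - 23366 = -65527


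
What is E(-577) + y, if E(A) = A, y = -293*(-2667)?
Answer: 780854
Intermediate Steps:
y = 781431
E(-577) + y = -577 + 781431 = 780854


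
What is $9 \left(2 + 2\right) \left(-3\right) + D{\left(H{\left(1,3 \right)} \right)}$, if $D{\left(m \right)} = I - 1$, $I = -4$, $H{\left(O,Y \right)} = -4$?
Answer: $-113$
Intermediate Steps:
$D{\left(m \right)} = -5$ ($D{\left(m \right)} = -4 - 1 = -5$)
$9 \left(2 + 2\right) \left(-3\right) + D{\left(H{\left(1,3 \right)} \right)} = 9 \left(2 + 2\right) \left(-3\right) - 5 = 9 \cdot 4 \left(-3\right) - 5 = 9 \left(-12\right) - 5 = -108 - 5 = -113$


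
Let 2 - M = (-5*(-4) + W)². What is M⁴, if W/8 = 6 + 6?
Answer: 32764662094333456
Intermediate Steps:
W = 96 (W = 8*(6 + 6) = 8*12 = 96)
M = -13454 (M = 2 - (-5*(-4) + 96)² = 2 - (20 + 96)² = 2 - 1*116² = 2 - 1*13456 = 2 - 13456 = -13454)
M⁴ = (-13454)⁴ = 32764662094333456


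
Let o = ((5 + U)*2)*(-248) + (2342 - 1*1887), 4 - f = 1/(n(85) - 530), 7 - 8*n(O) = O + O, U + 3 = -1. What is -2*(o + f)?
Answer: 325806/4403 ≈ 73.996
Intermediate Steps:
U = -4 (U = -3 - 1 = -4)
n(O) = 7/8 - O/4 (n(O) = 7/8 - (O + O)/8 = 7/8 - O/4)
f = 17620/4403 (f = 4 - 1/((7/8 - ¼*85) - 530) = 4 - 1/((7/8 - 85/4) - 530) = 4 - 1/(-163/8 - 530) = 4 - 1/(-4403/8) = 4 - 1*(-8/4403) = 4 + 8/4403 = 17620/4403 ≈ 4.0018)
o = -41 (o = ((5 - 4)*2)*(-248) + (2342 - 1*1887) = (1*2)*(-248) + (2342 - 1887) = 2*(-248) + 455 = -496 + 455 = -41)
-2*(o + f) = -2*(-41 + 17620/4403) = -2*(-162903/4403) = 325806/4403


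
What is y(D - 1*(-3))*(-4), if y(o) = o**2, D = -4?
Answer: -4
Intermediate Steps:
y(D - 1*(-3))*(-4) = (-4 - 1*(-3))**2*(-4) = (-4 + 3)**2*(-4) = (-1)**2*(-4) = 1*(-4) = -4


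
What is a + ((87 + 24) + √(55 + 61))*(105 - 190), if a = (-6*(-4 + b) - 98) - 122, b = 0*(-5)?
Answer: -9631 - 170*√29 ≈ -10546.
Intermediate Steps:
b = 0
a = -196 (a = (-6*(-4 + 0) - 98) - 122 = (-6*(-4) - 98) - 122 = (24 - 98) - 122 = -74 - 122 = -196)
a + ((87 + 24) + √(55 + 61))*(105 - 190) = -196 + ((87 + 24) + √(55 + 61))*(105 - 190) = -196 + (111 + √116)*(-85) = -196 + (111 + 2*√29)*(-85) = -196 + (-9435 - 170*√29) = -9631 - 170*√29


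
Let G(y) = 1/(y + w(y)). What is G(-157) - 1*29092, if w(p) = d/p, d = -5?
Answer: -716943405/24644 ≈ -29092.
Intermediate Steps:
w(p) = -5/p
G(y) = 1/(y - 5/y)
G(-157) - 1*29092 = -157/(-5 + (-157)²) - 1*29092 = -157/(-5 + 24649) - 29092 = -157/24644 - 29092 = -716943405/24644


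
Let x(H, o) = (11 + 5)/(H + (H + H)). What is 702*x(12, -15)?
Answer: 312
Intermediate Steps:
x(H, o) = 16/(3*H) (x(H, o) = 16/(H + 2*H) = 16/((3*H)) = 16*(1/(3*H)) = 16/(3*H))
702*x(12, -15) = 702*((16/3)/12) = 702*((16/3)*(1/12)) = 702*(4/9) = 312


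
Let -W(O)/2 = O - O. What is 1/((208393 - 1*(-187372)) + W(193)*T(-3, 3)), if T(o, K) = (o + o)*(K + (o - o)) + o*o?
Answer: 1/395765 ≈ 2.5268e-6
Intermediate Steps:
W(O) = 0 (W(O) = -2*(O - O) = -2*0 = 0)
T(o, K) = o² + 2*K*o (T(o, K) = (2*o)*(K + 0) + o² = (2*o)*K + o² = 2*K*o + o² = o² + 2*K*o)
1/((208393 - 1*(-187372)) + W(193)*T(-3, 3)) = 1/((208393 - 1*(-187372)) + 0*(-3*(-3 + 2*3))) = 1/((208393 + 187372) + 0*(-3*(-3 + 6))) = 1/(395765 + 0*(-3*3)) = 1/(395765 + 0*(-9)) = 1/(395765 + 0) = 1/395765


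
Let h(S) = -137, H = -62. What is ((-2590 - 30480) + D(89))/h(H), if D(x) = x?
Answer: 32981/137 ≈ 240.74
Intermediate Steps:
((-2590 - 30480) + D(89))/h(H) = ((-2590 - 30480) + 89)/(-137) = (-33070 + 89)*(-1/137) = -32981*(-1/137) = 32981/137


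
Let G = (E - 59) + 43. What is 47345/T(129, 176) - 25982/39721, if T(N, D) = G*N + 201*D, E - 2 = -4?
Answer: 92889247/119357994 ≈ 0.77824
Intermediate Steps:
E = -2 (E = 2 - 4 = -2)
G = -18 (G = (-2 - 59) + 43 = -61 + 43 = -18)
T(N, D) = -18*N + 201*D
47345/T(129, 176) - 25982/39721 = 47345/(-18*129 + 201*176) - 25982/39721 = 47345/(-2322 + 35376) - 25982*1/39721 = 47345/33054 - 2362/3611 = 92889247/119357994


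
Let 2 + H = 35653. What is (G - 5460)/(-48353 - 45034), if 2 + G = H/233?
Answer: 1236995/21759171 ≈ 0.056849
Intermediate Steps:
H = 35651 (H = -2 + 35653 = 35651)
G = 35185/233 (G = -2 + 35651/233 = 35185/233 ≈ 151.01)
(G - 5460)/(-48353 - 45034) = (35185/233 - 5460)/(-48353 - 45034) = -1236995/233/(-93387) = -1236995/233*(-1/93387) = 1236995/21759171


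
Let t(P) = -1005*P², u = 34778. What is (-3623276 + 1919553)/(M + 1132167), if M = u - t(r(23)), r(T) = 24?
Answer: -1703723/1745825 ≈ -0.97588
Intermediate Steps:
M = 613658 (M = 34778 - (-1005)*24² = 34778 - (-1005)*576 = 34778 - 1*(-578880) = 34778 + 578880 = 613658)
(-3623276 + 1919553)/(M + 1132167) = (-3623276 + 1919553)/(613658 + 1132167) = -1703723/1745825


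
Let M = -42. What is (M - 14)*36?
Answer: -2016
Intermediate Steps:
(M - 14)*36 = (-42 - 14)*36 = -56*36 = -2016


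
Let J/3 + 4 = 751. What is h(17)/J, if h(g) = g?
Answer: 17/2241 ≈ 0.0075859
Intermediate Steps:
J = 2241 (J = -12 + 3*751 = -12 + 2253 = 2241)
h(17)/J = 17/2241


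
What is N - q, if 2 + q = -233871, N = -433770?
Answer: -199897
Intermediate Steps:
q = -233873 (q = -2 - 233871 = -233873)
N - q = -433770 - 1*(-233873) = -433770 + 233873 = -199897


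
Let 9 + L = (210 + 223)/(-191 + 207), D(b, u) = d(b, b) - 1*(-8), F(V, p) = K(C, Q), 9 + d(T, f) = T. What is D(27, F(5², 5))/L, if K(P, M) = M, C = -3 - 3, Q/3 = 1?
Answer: 416/289 ≈ 1.4394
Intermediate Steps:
Q = 3 (Q = 3*1 = 3)
C = -6
d(T, f) = -9 + T
F(V, p) = 3
D(b, u) = -1 + b (D(b, u) = (-9 + b) - 1*(-8) = (-9 + b) + 8 = -1 + b)
L = 289/16 (L = -9 + (210 + 223)/(-191 + 207) = -9 + 433/16 = 289/16 ≈ 18.063)
D(27, F(5², 5))/L = (-1 + 27)/(289/16) = 26*(16/289) = 416/289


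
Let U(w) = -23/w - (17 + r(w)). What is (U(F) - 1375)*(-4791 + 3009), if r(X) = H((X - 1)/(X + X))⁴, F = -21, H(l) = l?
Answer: 5951422180/2401 ≈ 2.4787e+6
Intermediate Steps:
r(X) = (-1 + X)⁴/(16*X⁴) (r(X) = ((X - 1)/(X + X))⁴ = ((-1 + X)/((2*X)))⁴ = ((-1 + X)*(1/(2*X)))⁴ = ((-1 + X)/(2*X))⁴ = (-1 + X)⁴/(16*X⁴))
U(w) = -17 - 23/w - (-1 + w)⁴/(16*w⁴) (U(w) = -23/w - (17 + (-1 + w)⁴/(16*w⁴)) = -23/w + (-17 - (-1 + w)⁴/(16*w⁴)) = -17 - 23/w - (-1 + w)⁴/(16*w⁴))
(U(F) - 1375)*(-4791 + 3009) = ((-17 - 23/(-21) - 1/16*(-1 - 21)⁴/(-21)⁴) - 1375)*(-4791 + 3009) = ((-17 - 23*(-1/21) - 1/16*1/194481*(-22)⁴) - 1375)*(-1782) = ((-17 + 23/21 - 1/16*1/194481*234256) - 1375)*(-1782) = ((-17 + 23/21 - 14641/194481) - 1375)*(-1782) = (-3107815/194481 - 1375)*(-1782) = -270519190/194481*(-1782) = 5951422180/2401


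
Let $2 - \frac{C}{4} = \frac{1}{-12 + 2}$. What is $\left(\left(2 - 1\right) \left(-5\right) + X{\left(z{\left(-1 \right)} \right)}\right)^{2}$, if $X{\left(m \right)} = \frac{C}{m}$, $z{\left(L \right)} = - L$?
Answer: $\frac{289}{25} \approx 11.56$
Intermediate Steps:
$C = \frac{42}{5}$ ($C = 8 - \frac{4}{-12 + 2} = 8 - \frac{4}{-10} = 8 - - \frac{2}{5} = 8 + \frac{2}{5} = \frac{42}{5} \approx 8.4$)
$X{\left(m \right)} = \frac{42}{5 m}$
$\left(\left(2 - 1\right) \left(-5\right) + X{\left(z{\left(-1 \right)} \right)}\right)^{2} = \left(\left(2 - 1\right) \left(-5\right) + \frac{42}{5 \left(\left(-1\right) \left(-1\right)\right)}\right)^{2} = \left(1 \left(-5\right) + \frac{42}{5 \cdot 1}\right)^{2} = \left(-5 + \frac{42}{5} \cdot 1\right)^{2} = \left(-5 + \frac{42}{5}\right)^{2} = \left(\frac{17}{5}\right)^{2} = \frac{289}{25}$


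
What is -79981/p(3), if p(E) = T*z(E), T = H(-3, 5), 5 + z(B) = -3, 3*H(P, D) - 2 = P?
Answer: -239943/8 ≈ -29993.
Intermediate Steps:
H(P, D) = ⅔ + P/3
z(B) = -8 (z(B) = -5 - 3 = -8)
T = -⅓ (T = ⅔ + (⅓)*(-3) = ⅔ - 1 = -⅓ ≈ -0.33333)
p(E) = 8/3 (p(E) = -⅓*(-8) = 8/3)
-79981/p(3) = -79981/8/3 = -79981*3/8 = -239943/8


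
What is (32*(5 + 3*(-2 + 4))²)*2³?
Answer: 30976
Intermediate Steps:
(32*(5 + 3*(-2 + 4))²)*2³ = (32*(5 + 3*2)²)*8 = (32*(5 + 6)²)*8 = (32*11²)*8 = (32*121)*8 = 3872*8 = 30976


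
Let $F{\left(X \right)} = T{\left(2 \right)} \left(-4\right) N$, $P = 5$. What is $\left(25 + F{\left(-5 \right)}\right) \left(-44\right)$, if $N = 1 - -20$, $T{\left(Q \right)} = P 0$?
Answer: $-1100$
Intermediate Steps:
$T{\left(Q \right)} = 0$ ($T{\left(Q \right)} = 5 \cdot 0 = 0$)
$N = 21$ ($N = 1 + 20 = 21$)
$F{\left(X \right)} = 0$ ($F{\left(X \right)} = 0 \left(-4\right) 21 = 0 \cdot 21 = 0$)
$\left(25 + F{\left(-5 \right)}\right) \left(-44\right) = \left(25 + 0\right) \left(-44\right) = 25 \left(-44\right) = -1100$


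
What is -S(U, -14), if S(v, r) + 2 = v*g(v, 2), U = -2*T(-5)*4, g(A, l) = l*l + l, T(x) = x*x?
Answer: 1202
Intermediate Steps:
T(x) = x²
g(A, l) = l + l² (g(A, l) = l² + l = l + l²)
U = -200 (U = -2*(-5)²*4 = -2*25*4 = -50*4 = -200)
S(v, r) = -2 + 6*v (S(v, r) = -2 + v*(2*(1 + 2)) = -2 + v*(2*3) = -2 + v*6 = -2 + 6*v)
-S(U, -14) = -(-2 + 6*(-200)) = -(-2 - 1200) = -1*(-1202) = 1202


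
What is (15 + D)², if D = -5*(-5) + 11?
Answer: 2601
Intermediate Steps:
D = 36 (D = 25 + 11 = 36)
(15 + D)² = (15 + 36)² = 51² = 2601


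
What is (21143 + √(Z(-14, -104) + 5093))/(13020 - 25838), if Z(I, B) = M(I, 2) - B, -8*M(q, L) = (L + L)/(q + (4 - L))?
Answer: -21143/12818 - √748374/153816 ≈ -1.6551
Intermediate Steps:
M(q, L) = -L/(4*(4 + q - L)) (M(q, L) = -(L + L)/(8*(q + (4 - L))) = -2*L/(8*(4 + q - L)) = -L/(4*(4 + q - L)))
Z(I, B) = -B - 2/(8 + 4*I) (Z(I, B) = -1*2/(16 - 4*2 + 4*I) - B = -1*2/(16 - 8 + 4*I) - B = -1*2/(8 + 4*I) - B = -2/(8 + 4*I) - B = -B - 2/(8 + 4*I))
(21143 + √(Z(-14, -104) + 5093))/(13020 - 25838) = (21143 + √((-½ - 1*(-104)*(2 - 14))/(2 - 14) + 5093))/(13020 - 25838) = (21143 + √((-½ - 1*(-104)*(-12))/(-12) + 5093))/(-12818) = (21143 + √(-(-½ - 1248)/12 + 5093))*(-1/12818) = (21143 + √(-1/12*(-2497/2) + 5093))*(-1/12818) = (21143 + √(2497/24 + 5093))*(-1/12818) = (21143 + √(124729/24))*(-1/12818) = (21143 + √748374/12)*(-1/12818) = -21143/12818 - √748374/153816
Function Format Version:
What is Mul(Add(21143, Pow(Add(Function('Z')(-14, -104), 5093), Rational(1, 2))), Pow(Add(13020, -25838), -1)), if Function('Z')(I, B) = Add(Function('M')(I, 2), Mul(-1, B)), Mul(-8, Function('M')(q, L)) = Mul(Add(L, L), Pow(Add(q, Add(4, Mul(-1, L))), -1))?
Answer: Add(Rational(-21143, 12818), Mul(Rational(-1, 153816), Pow(748374, Rational(1, 2)))) ≈ -1.6551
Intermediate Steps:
Function('M')(q, L) = Mul(Rational(-1, 4), L, Pow(Add(4, q, Mul(-1, L)), -1)) (Function('M')(q, L) = Mul(Rational(-1, 8), Mul(Add(L, L), Pow(Add(q, Add(4, Mul(-1, L))), -1))) = Mul(Rational(-1, 8), Mul(Mul(2, L), Pow(Add(4, q, Mul(-1, L)), -1))) = Mul(Rational(-1, 8), Mul(2, L, Pow(Add(4, q, Mul(-1, L)), -1))) = Mul(Rational(-1, 4), L, Pow(Add(4, q, Mul(-1, L)), -1)))
Function('Z')(I, B) = Add(Mul(-1, B), Mul(-2, Pow(Add(8, Mul(4, I)), -1))) (Function('Z')(I, B) = Add(Mul(-1, 2, Pow(Add(16, Mul(-4, 2), Mul(4, I)), -1)), Mul(-1, B)) = Add(Mul(-1, 2, Pow(Add(16, -8, Mul(4, I)), -1)), Mul(-1, B)) = Add(Mul(-1, 2, Pow(Add(8, Mul(4, I)), -1)), Mul(-1, B)) = Add(Mul(-2, Pow(Add(8, Mul(4, I)), -1)), Mul(-1, B)) = Add(Mul(-1, B), Mul(-2, Pow(Add(8, Mul(4, I)), -1))))
Mul(Add(21143, Pow(Add(Function('Z')(-14, -104), 5093), Rational(1, 2))), Pow(Add(13020, -25838), -1)) = Mul(Add(21143, Pow(Add(Mul(Pow(Add(2, -14), -1), Add(Rational(-1, 2), Mul(-1, -104, Add(2, -14)))), 5093), Rational(1, 2))), Pow(Add(13020, -25838), -1)) = Mul(Add(21143, Pow(Add(Mul(Pow(-12, -1), Add(Rational(-1, 2), Mul(-1, -104, -12))), 5093), Rational(1, 2))), Pow(-12818, -1)) = Mul(Add(21143, Pow(Add(Mul(Rational(-1, 12), Add(Rational(-1, 2), -1248)), 5093), Rational(1, 2))), Rational(-1, 12818)) = Mul(Add(21143, Pow(Add(Mul(Rational(-1, 12), Rational(-2497, 2)), 5093), Rational(1, 2))), Rational(-1, 12818)) = Mul(Add(21143, Pow(Add(Rational(2497, 24), 5093), Rational(1, 2))), Rational(-1, 12818)) = Mul(Add(21143, Pow(Rational(124729, 24), Rational(1, 2))), Rational(-1, 12818)) = Mul(Add(21143, Mul(Rational(1, 12), Pow(748374, Rational(1, 2)))), Rational(-1, 12818)) = Add(Rational(-21143, 12818), Mul(Rational(-1, 153816), Pow(748374, Rational(1, 2))))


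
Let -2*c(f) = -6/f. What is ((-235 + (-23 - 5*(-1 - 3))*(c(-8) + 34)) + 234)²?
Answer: 664225/64 ≈ 10379.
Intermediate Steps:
c(f) = 3/f (c(f) = -(-3)/f = 3/f)
((-235 + (-23 - 5*(-1 - 3))*(c(-8) + 34)) + 234)² = ((-235 + (-23 - 5*(-1 - 3))*(3/(-8) + 34)) + 234)² = ((-235 + (-23 - 5*(-4))*(3*(-⅛) + 34)) + 234)² = ((-235 + (-23 + 20)*(-3/8 + 34)) + 234)² = ((-235 - 3*269/8) + 234)² = ((-235 - 807/8) + 234)² = (-2687/8 + 234)² = (-815/8)² = 664225/64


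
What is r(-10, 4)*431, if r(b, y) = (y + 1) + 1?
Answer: 2586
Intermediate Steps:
r(b, y) = 2 + y (r(b, y) = (1 + y) + 1 = 2 + y)
r(-10, 4)*431 = (2 + 4)*431 = 6*431 = 2586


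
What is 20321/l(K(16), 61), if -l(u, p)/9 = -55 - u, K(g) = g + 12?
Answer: 20321/747 ≈ 27.203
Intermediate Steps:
K(g) = 12 + g
l(u, p) = 495 + 9*u (l(u, p) = -9*(-55 - u) = 495 + 9*u)
20321/l(K(16), 61) = 20321/(495 + 9*(12 + 16)) = 20321/(495 + 9*28) = 20321/(495 + 252) = 20321/747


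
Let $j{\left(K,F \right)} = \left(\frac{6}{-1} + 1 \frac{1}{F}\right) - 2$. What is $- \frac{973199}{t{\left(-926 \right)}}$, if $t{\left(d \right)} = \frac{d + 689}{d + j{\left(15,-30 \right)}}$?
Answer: $- \frac{27270009179}{7110} \approx -3.8354 \cdot 10^{6}$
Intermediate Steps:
$j{\left(K,F \right)} = -8 + \frac{1}{F}$ ($j{\left(K,F \right)} = \left(6 \left(-1\right) + \frac{1}{F}\right) - 2 = \left(-6 + \frac{1}{F}\right) - 2 = -8 + \frac{1}{F}$)
$t{\left(d \right)} = \frac{689 + d}{- \frac{241}{30} + d}$ ($t{\left(d \right)} = \frac{d + 689}{d - \left(8 - \frac{1}{-30}\right)} = \frac{689 + d}{d - \frac{241}{30}} = \frac{689 + d}{- \frac{241}{30} + d}$)
$- \frac{973199}{t{\left(-926 \right)}} = - \frac{973199}{30 \frac{1}{-241 + 30 \left(-926\right)} \left(689 - 926\right)} = - \frac{973199}{30 \frac{1}{-241 - 27780} \left(-237\right)} = - \frac{973199}{30 \frac{1}{-28021} \left(-237\right)} = - \frac{973199}{30 \left(- \frac{1}{28021}\right) \left(-237\right)} = - \frac{973199}{\frac{7110}{28021}} = \left(-973199\right) \frac{28021}{7110} = - \frac{27270009179}{7110}$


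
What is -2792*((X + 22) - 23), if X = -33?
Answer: 94928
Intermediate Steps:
-2792*((X + 22) - 23) = -2792*((-33 + 22) - 23) = -2792*(-11 - 23) = -2792*(-34) = 94928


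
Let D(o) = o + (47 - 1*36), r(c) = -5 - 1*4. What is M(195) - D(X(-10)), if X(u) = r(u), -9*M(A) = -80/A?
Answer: -686/351 ≈ -1.9544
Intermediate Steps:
r(c) = -9 (r(c) = -5 - 4 = -9)
M(A) = 80/(9*A) (M(A) = -(-80)/(9*A) = 80/(9*A))
X(u) = -9
D(o) = 11 + o (D(o) = o + (47 - 36) = o + 11 = 11 + o)
M(195) - D(X(-10)) = (80/9)/195 - (11 - 9) = (80/9)*(1/195) - 1*2 = 16/351 - 2 = -686/351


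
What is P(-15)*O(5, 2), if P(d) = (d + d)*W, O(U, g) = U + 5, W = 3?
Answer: -900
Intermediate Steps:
O(U, g) = 5 + U
P(d) = 6*d (P(d) = (d + d)*3 = (2*d)*3 = 6*d)
P(-15)*O(5, 2) = (6*(-15))*(5 + 5) = -90*10 = -900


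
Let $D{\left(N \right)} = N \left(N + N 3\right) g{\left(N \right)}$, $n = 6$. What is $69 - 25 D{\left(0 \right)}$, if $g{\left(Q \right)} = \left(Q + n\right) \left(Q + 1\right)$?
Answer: $69$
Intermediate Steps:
$g{\left(Q \right)} = \left(1 + Q\right) \left(6 + Q\right)$ ($g{\left(Q \right)} = \left(Q + 6\right) \left(Q + 1\right) = \left(6 + Q\right) \left(1 + Q\right) = \left(1 + Q\right) \left(6 + Q\right)$)
$D{\left(N \right)} = 4 N^{2} \left(6 + N^{2} + 7 N\right)$ ($D{\left(N \right)} = N \left(N + N 3\right) \left(6 + N^{2} + 7 N\right) = N \left(N + 3 N\right) \left(6 + N^{2} + 7 N\right) = N 4 N \left(6 + N^{2} + 7 N\right) = 4 N^{2} \left(6 + N^{2} + 7 N\right)$)
$69 - 25 D{\left(0 \right)} = 69 - 25 \cdot 4 \cdot 0^{2} \left(6 + 0^{2} + 7 \cdot 0\right) = 69 - 25 \cdot 4 \cdot 0 \left(6 + 0 + 0\right) = 69 - 25 \cdot 4 \cdot 0 \cdot 6 = 69 - 0 = 69 + 0 = 69$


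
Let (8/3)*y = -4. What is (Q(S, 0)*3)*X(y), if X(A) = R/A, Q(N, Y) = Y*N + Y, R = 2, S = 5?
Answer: 0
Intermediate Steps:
Q(N, Y) = Y + N*Y (Q(N, Y) = N*Y + Y = Y + N*Y)
y = -3/2 (y = (3/8)*(-4) = -3/2 ≈ -1.5000)
X(A) = 2/A
(Q(S, 0)*3)*X(y) = ((0*(1 + 5))*3)*(2/(-3/2)) = ((0*6)*3)*(2*(-⅔)) = (0*3)*(-4/3) = 0*(-4/3) = 0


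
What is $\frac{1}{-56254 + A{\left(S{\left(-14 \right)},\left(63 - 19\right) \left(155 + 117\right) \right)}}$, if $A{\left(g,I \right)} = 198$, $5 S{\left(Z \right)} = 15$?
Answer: $- \frac{1}{56056} \approx -1.7839 \cdot 10^{-5}$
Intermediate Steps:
$S{\left(Z \right)} = 3$ ($S{\left(Z \right)} = \frac{1}{5} \cdot 15 = 3$)
$\frac{1}{-56254 + A{\left(S{\left(-14 \right)},\left(63 - 19\right) \left(155 + 117\right) \right)}} = \frac{1}{-56254 + 198} = \frac{1}{-56056} = - \frac{1}{56056}$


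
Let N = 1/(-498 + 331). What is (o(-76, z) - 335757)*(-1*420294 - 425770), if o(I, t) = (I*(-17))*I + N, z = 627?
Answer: 61313821510976/167 ≈ 3.6715e+11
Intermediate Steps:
N = -1/167 (N = 1/(-167) = -1/167 ≈ -0.0059880)
o(I, t) = -1/167 - 17*I² (o(I, t) = (I*(-17))*I - 1/167 = (-17*I)*I - 1/167 = -17*I² - 1/167 = -1/167 - 17*I²)
(o(-76, z) - 335757)*(-1*420294 - 425770) = ((-1/167 - 17*(-76)²) - 335757)*(-1*420294 - 425770) = ((-1/167 - 17*5776) - 335757)*(-420294 - 425770) = ((-1/167 - 98192) - 335757)*(-846064) = (-16398065/167 - 335757)*(-846064) = -72469484/167*(-846064) = 61313821510976/167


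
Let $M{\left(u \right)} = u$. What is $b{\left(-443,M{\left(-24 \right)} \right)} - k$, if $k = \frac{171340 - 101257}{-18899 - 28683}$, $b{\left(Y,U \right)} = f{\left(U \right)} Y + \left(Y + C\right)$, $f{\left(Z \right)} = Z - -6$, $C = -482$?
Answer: $\frac{335475601}{47582} \approx 7050.5$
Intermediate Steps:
$f{\left(Z \right)} = 6 + Z$ ($f{\left(Z \right)} = Z + 6 = 6 + Z$)
$b{\left(Y,U \right)} = -482 + Y + Y \left(6 + U\right)$ ($b{\left(Y,U \right)} = \left(6 + U\right) Y + \left(Y - 482\right) = Y \left(6 + U\right) + \left(-482 + Y\right) = -482 + Y + Y \left(6 + U\right)$)
$k = - \frac{70083}{47582}$ ($k = \frac{70083}{-47582} = 70083 \left(- \frac{1}{47582}\right) = - \frac{70083}{47582} \approx -1.4729$)
$b{\left(-443,M{\left(-24 \right)} \right)} - k = \left(-482 - 443 - 443 \left(6 - 24\right)\right) - - \frac{70083}{47582} = \left(-482 - 443 - -7974\right) + \frac{70083}{47582} = \left(-482 - 443 + 7974\right) + \frac{70083}{47582} = 7049 + \frac{70083}{47582} = \frac{335475601}{47582}$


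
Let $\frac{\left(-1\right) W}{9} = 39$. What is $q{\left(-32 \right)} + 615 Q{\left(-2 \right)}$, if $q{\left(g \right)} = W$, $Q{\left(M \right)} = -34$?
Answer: $-21261$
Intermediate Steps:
$W = -351$ ($W = \left(-9\right) 39 = -351$)
$q{\left(g \right)} = -351$
$q{\left(-32 \right)} + 615 Q{\left(-2 \right)} = -351 + 615 \left(-34\right) = -351 - 20910 = -21261$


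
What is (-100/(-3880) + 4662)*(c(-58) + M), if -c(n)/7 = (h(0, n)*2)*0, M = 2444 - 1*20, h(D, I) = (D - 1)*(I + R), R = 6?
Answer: 1096172796/97 ≈ 1.1301e+7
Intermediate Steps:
h(D, I) = (-1 + D)*(6 + I) (h(D, I) = (D - 1)*(I + 6) = (-1 + D)*(6 + I))
M = 2424 (M = 2444 - 20 = 2424)
c(n) = 0 (c(n) = -7*(-6 - n + 6*0 + 0*n)*2*0 = -7*(-6 - n + 0 + 0)*2*0 = -7*(-6 - n)*2*0 = -7*(-12 - 2*n)*0 = -7*0 = 0)
(-100/(-3880) + 4662)*(c(-58) + M) = (-100/(-3880) + 4662)*(0 + 2424) = (-100*(-1/3880) + 4662)*2424 = (5/194 + 4662)*2424 = (904433/194)*2424 = 1096172796/97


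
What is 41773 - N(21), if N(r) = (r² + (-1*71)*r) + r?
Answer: 42802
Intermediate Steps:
N(r) = r² - 70*r (N(r) = (r² - 71*r) + r = r² - 70*r)
41773 - N(21) = 41773 - 21*(-70 + 21) = 41773 - 21*(-49) = 41773 - 1*(-1029) = 41773 + 1029 = 42802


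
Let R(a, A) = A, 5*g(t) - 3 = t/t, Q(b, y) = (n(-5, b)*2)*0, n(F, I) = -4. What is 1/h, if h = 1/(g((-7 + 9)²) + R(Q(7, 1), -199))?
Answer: -991/5 ≈ -198.20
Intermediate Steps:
Q(b, y) = 0 (Q(b, y) = -4*2*0 = -8*0 = 0)
g(t) = ⅘ (g(t) = ⅗ + (t/t)/5 = ⅗ + (⅕)*1 = ⅗ + ⅕ = ⅘)
h = -5/991 (h = 1/(⅘ - 199) = 1/(-991/5) = -5/991 ≈ -0.0050454)
1/h = 1/(-5/991) = -991/5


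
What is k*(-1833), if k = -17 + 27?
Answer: -18330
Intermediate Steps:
k = 10
k*(-1833) = 10*(-1833) = -18330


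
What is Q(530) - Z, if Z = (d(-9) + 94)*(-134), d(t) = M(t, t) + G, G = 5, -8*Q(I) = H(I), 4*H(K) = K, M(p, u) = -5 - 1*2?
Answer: 196983/16 ≈ 12311.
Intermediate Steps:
M(p, u) = -7 (M(p, u) = -5 - 2 = -7)
H(K) = K/4
Q(I) = -I/32
d(t) = -2 (d(t) = -7 + 5 = -2)
Z = -12328 (Z = (-2 + 94)*(-134) = 92*(-134) = -12328)
Q(530) - Z = -1/32*530 - 1*(-12328) = -265/16 + 12328 = 196983/16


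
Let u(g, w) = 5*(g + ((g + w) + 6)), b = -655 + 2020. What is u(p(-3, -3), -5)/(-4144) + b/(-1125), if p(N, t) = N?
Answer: -375229/310800 ≈ -1.2073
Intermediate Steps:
b = 1365
u(g, w) = 30 + 5*w + 10*g (u(g, w) = 5*(g + (6 + g + w)) = 5*(6 + w + 2*g) = 30 + 5*w + 10*g)
u(p(-3, -3), -5)/(-4144) + b/(-1125) = (30 + 5*(-5) + 10*(-3))/(-4144) + 1365/(-1125) = (30 - 25 - 30)*(-1/4144) + 1365*(-1/1125) = -25*(-1/4144) - 91/75 = 25/4144 - 91/75 = -375229/310800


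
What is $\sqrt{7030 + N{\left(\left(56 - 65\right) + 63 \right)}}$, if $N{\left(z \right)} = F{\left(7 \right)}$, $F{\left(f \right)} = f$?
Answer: $\sqrt{7037} \approx 83.887$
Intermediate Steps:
$N{\left(z \right)} = 7$
$\sqrt{7030 + N{\left(\left(56 - 65\right) + 63 \right)}} = \sqrt{7030 + 7} = \sqrt{7037}$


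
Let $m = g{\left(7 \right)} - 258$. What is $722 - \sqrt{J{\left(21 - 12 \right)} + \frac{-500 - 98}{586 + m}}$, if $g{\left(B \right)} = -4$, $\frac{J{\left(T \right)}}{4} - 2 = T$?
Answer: $722 - \frac{\sqrt{13658}}{18} \approx 715.51$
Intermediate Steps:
$J{\left(T \right)} = 8 + 4 T$
$m = -262$ ($m = -4 - 258 = -262$)
$722 - \sqrt{J{\left(21 - 12 \right)} + \frac{-500 - 98}{586 + m}} = 722 - \sqrt{\left(8 + 4 \left(21 - 12\right)\right) + \frac{-500 - 98}{586 - 262}} = 722 - \sqrt{\left(8 + 4 \left(21 - 12\right)\right) - \frac{598}{324}} = 722 - \sqrt{\left(8 + 4 \cdot 9\right) - \frac{299}{162}} = 722 - \sqrt{\left(8 + 36\right) - \frac{299}{162}} = 722 - \sqrt{44 - \frac{299}{162}} = 722 - \sqrt{\frac{6829}{162}} = 722 - \frac{\sqrt{13658}}{18}$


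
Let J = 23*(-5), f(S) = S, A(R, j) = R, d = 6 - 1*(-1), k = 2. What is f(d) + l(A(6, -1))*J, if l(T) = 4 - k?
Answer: -223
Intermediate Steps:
d = 7 (d = 6 + 1 = 7)
l(T) = 2 (l(T) = 4 - 1*2 = 4 - 2 = 2)
J = -115
f(d) + l(A(6, -1))*J = 7 + 2*(-115) = 7 - 230 = -223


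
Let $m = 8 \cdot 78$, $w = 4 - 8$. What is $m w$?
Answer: $-2496$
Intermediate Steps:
$w = -4$ ($w = 4 - 8 = -4$)
$m = 624$
$m w = 624 \left(-4\right) = -2496$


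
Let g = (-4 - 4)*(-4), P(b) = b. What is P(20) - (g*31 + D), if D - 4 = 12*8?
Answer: -1072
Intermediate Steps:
g = 32 (g = -8*(-4) = 32)
D = 100 (D = 4 + 12*8 = 4 + 96 = 100)
P(20) - (g*31 + D) = 20 - (32*31 + 100) = 20 - (992 + 100) = 20 - 1*1092 = 20 - 1092 = -1072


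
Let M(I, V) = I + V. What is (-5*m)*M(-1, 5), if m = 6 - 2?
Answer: -80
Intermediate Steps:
m = 4
(-5*m)*M(-1, 5) = (-5*4)*(-1 + 5) = -20*4 = -80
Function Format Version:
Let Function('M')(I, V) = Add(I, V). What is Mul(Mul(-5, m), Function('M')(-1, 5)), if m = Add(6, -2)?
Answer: -80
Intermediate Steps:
m = 4
Mul(Mul(-5, m), Function('M')(-1, 5)) = Mul(Mul(-5, 4), Add(-1, 5)) = Mul(-20, 4) = -80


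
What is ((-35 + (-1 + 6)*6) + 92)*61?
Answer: 5307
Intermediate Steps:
((-35 + (-1 + 6)*6) + 92)*61 = ((-35 + 5*6) + 92)*61 = ((-35 + 30) + 92)*61 = (-5 + 92)*61 = 87*61 = 5307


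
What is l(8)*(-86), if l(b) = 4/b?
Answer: -43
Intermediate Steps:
l(8)*(-86) = (4/8)*(-86) = (4*(1/8))*(-86) = (1/2)*(-86) = -43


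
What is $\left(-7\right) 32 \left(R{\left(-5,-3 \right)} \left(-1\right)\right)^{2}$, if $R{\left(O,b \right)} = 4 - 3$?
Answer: $-224$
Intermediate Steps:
$R{\left(O,b \right)} = 1$
$\left(-7\right) 32 \left(R{\left(-5,-3 \right)} \left(-1\right)\right)^{2} = \left(-7\right) 32 \left(1 \left(-1\right)\right)^{2} = - 224 \left(-1\right)^{2} = \left(-224\right) 1 = -224$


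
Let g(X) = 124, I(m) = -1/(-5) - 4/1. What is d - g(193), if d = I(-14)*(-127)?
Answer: 1793/5 ≈ 358.60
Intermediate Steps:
I(m) = -19/5 (I(m) = -1*(-1/5) - 4*1 = 1/5 - 4 = -19/5)
d = 2413/5 (d = -19/5*(-127) = 2413/5 ≈ 482.60)
d - g(193) = 2413/5 - 1*124 = 2413/5 - 124 = 1793/5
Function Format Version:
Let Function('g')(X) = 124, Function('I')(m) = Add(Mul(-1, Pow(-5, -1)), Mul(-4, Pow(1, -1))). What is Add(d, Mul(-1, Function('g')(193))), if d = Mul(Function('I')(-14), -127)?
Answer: Rational(1793, 5) ≈ 358.60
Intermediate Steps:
Function('I')(m) = Rational(-19, 5) (Function('I')(m) = Add(Mul(-1, Rational(-1, 5)), Mul(-4, 1)) = Add(Rational(1, 5), -4) = Rational(-19, 5))
d = Rational(2413, 5) (d = Mul(Rational(-19, 5), -127) = Rational(2413, 5) ≈ 482.60)
Add(d, Mul(-1, Function('g')(193))) = Add(Rational(2413, 5), Mul(-1, 124)) = Add(Rational(2413, 5), -124) = Rational(1793, 5)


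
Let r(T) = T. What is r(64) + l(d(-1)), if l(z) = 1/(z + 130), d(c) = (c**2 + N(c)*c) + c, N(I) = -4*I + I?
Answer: 8129/127 ≈ 64.008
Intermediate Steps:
N(I) = -3*I
d(c) = c - 2*c**2 (d(c) = (c**2 + (-3*c)*c) + c = (c**2 - 3*c**2) + c = -2*c**2 + c = c - 2*c**2)
l(z) = 1/(130 + z)
r(64) + l(d(-1)) = 64 + 1/(130 - (1 - 2*(-1))) = 64 + 1/(130 - (1 + 2)) = 64 + 1/(130 - 1*3) = 64 + 1/(130 - 3) = 64 + 1/127 = 8129/127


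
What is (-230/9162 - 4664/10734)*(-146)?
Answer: 549938054/8195409 ≈ 67.103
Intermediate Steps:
(-230/9162 - 4664/10734)*(-146) = (-230*1/9162 - 4664*1/10734)*(-146) = (-115/4581 - 2332/5367)*(-146) = -3766699/8195409*(-146) = 549938054/8195409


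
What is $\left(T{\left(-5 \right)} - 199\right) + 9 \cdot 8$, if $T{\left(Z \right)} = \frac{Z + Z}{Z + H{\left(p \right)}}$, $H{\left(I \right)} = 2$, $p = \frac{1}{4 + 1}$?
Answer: $- \frac{371}{3} \approx -123.67$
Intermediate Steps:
$p = \frac{1}{5} \approx 0.2$
$T{\left(Z \right)} = \frac{2 Z}{2 + Z}$ ($T{\left(Z \right)} = \frac{Z + Z}{Z + 2} = \frac{2 Z}{2 + Z}$)
$\left(T{\left(-5 \right)} - 199\right) + 9 \cdot 8 = \left(2 \left(-5\right) \frac{1}{2 - 5} - 199\right) + 9 \cdot 8 = \left(2 \left(-5\right) \frac{1}{-3} - 199\right) + 72 = \left(2 \left(-5\right) \left(- \frac{1}{3}\right) - 199\right) + 72 = \left(\frac{10}{3} - 199\right) + 72 = - \frac{587}{3} + 72 = - \frac{371}{3}$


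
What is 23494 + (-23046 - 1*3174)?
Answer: -2726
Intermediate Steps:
23494 + (-23046 - 1*3174) = 23494 + (-23046 - 3174) = 23494 - 26220 = -2726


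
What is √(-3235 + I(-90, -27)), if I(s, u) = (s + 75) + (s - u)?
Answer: I*√3313 ≈ 57.559*I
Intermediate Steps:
I(s, u) = 75 - u + 2*s (I(s, u) = (75 + s) + (s - u) = 75 - u + 2*s)
√(-3235 + I(-90, -27)) = √(-3235 + (75 - 1*(-27) + 2*(-90))) = √(-3235 + (75 + 27 - 180)) = √(-3235 - 78) = √(-3313) = I*√3313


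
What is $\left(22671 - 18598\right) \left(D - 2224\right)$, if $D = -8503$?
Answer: $-43691071$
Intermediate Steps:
$\left(22671 - 18598\right) \left(D - 2224\right) = \left(22671 - 18598\right) \left(-8503 - 2224\right) = 4073 \left(-10727\right) = -43691071$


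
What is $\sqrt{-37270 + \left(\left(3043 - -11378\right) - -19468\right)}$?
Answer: $7 i \sqrt{69} \approx 58.146 i$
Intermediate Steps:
$\sqrt{-37270 + \left(\left(3043 - -11378\right) - -19468\right)} = \sqrt{-37270 + \left(\left(3043 + 11378\right) + 19468\right)} = \sqrt{-37270 + \left(14421 + 19468\right)} = \sqrt{-37270 + 33889} = \sqrt{-3381} = 7 i \sqrt{69}$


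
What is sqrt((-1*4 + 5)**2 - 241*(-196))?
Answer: sqrt(47237) ≈ 217.34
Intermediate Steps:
sqrt((-1*4 + 5)**2 - 241*(-196)) = sqrt((-4 + 5)**2 + 47236) = sqrt(1**2 + 47236) = sqrt(1 + 47236) = sqrt(47237)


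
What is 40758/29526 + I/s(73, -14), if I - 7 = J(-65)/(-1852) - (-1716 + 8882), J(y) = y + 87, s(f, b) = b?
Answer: 4672939871/9113692 ≈ 512.74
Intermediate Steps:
J(y) = 87 + y
I = -6629245/926 (I = 7 + ((87 - 65)/(-1852) - (-1716 + 8882)) = 7 + (22*(-1/1852) - 1*7166) = 7 + (-11/926 - 7166) = 7 - 6635727/926 = -6629245/926 ≈ -7159.0)
40758/29526 + I/s(73, -14) = 40758/29526 - 6629245/926/(-14) = 40758*(1/29526) - 6629245/926*(-1/14) = 6793/4921 + 947035/1852 = 4672939871/9113692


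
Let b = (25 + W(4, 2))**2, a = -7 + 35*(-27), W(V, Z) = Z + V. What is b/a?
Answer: -961/952 ≈ -1.0095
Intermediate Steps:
W(V, Z) = V + Z
a = -952 (a = -7 - 945 = -952)
b = 961 (b = (25 + (4 + 2))**2 = (25 + 6)**2 = 31**2 = 961)
b/a = 961/(-952) = 961*(-1/952) = -961/952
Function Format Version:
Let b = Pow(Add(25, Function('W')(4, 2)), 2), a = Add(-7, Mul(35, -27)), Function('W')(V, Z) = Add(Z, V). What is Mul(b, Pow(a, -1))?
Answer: Rational(-961, 952) ≈ -1.0095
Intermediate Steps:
Function('W')(V, Z) = Add(V, Z)
a = -952 (a = Add(-7, -945) = -952)
b = 961 (b = Pow(Add(25, Add(4, 2)), 2) = Pow(Add(25, 6), 2) = Pow(31, 2) = 961)
Mul(b, Pow(a, -1)) = Mul(961, Pow(-952, -1)) = Mul(961, Rational(-1, 952)) = Rational(-961, 952)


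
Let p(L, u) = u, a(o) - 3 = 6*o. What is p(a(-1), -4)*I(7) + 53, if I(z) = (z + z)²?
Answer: -731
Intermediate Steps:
I(z) = 4*z² (I(z) = (2*z)² = 4*z²)
a(o) = 3 + 6*o
p(a(-1), -4)*I(7) + 53 = -16*7² + 53 = -16*49 + 53 = -4*196 + 53 = -784 + 53 = -731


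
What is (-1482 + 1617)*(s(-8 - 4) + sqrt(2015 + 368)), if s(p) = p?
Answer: -1620 + 135*sqrt(2383) ≈ 4970.2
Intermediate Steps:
(-1482 + 1617)*(s(-8 - 4) + sqrt(2015 + 368)) = (-1482 + 1617)*((-8 - 4) + sqrt(2015 + 368)) = 135*(-12 + sqrt(2383)) = -1620 + 135*sqrt(2383)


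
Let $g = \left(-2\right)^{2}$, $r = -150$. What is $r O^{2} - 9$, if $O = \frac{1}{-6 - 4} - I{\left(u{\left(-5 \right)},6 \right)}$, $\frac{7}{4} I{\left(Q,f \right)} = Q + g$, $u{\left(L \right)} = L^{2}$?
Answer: $- \frac{4086549}{98} \approx -41700.0$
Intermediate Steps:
$g = 4$
$I{\left(Q,f \right)} = \frac{16}{7} + \frac{4 Q}{7}$ ($I{\left(Q,f \right)} = \frac{4 \left(Q + 4\right)}{7} = \frac{4 \left(4 + Q\right)}{7} = \frac{16}{7} + \frac{4 Q}{7}$)
$O = - \frac{1167}{70}$ ($O = \frac{1}{-6 - 4} - \left(\frac{16}{7} + \frac{4 \left(-5\right)^{2}}{7}\right) = \frac{1}{-10} - \left(\frac{16}{7} + \frac{4}{7} \cdot 25\right) = - \frac{1}{10} - \left(\frac{16}{7} + \frac{100}{7}\right) = - \frac{1}{10} - \frac{116}{7} = - \frac{1167}{70} \approx -16.671$)
$r O^{2} - 9 = - 150 \left(- \frac{1167}{70}\right)^{2} - 9 = \left(-150\right) \frac{1361889}{4900} - 9 = - \frac{4085667}{98} - 9 = - \frac{4086549}{98}$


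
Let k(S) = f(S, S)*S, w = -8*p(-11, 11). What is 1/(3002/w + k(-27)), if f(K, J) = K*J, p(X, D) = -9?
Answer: -36/707087 ≈ -5.0913e-5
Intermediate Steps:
f(K, J) = J*K
w = 72 (w = -8*(-9) = 72)
k(S) = S³ (k(S) = (S*S)*S = S²*S = S³)
1/(3002/w + k(-27)) = 1/(3002/72 + (-27)³) = 1/(3002*(1/72) - 19683) = 1/(1501/36 - 19683) = 1/(-707087/36) = -36/707087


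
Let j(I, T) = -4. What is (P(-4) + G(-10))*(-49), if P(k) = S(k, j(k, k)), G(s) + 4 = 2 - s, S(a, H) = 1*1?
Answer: -441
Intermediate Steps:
S(a, H) = 1
G(s) = -2 - s (G(s) = -4 + (2 - s) = -2 - s)
P(k) = 1
(P(-4) + G(-10))*(-49) = (1 + (-2 - 1*(-10)))*(-49) = (1 + (-2 + 10))*(-49) = (1 + 8)*(-49) = 9*(-49) = -441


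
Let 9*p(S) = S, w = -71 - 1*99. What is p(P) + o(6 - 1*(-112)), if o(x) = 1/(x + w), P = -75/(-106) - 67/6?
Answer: -87907/74412 ≈ -1.1814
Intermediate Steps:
P = -1663/159 (P = -75*(-1/106) - 67*1/6 = 75/106 - 67/6 = -1663/159 ≈ -10.459)
w = -170 (w = -71 - 99 = -170)
o(x) = 1/(-170 + x) (o(x) = 1/(x - 170) = 1/(-170 + x))
p(S) = S/9
p(P) + o(6 - 1*(-112)) = (1/9)*(-1663/159) + 1/(-170 + (6 - 1*(-112))) = -1663/1431 + 1/(-170 + (6 + 112)) = -1663/1431 + 1/(-170 + 118) = -1663/1431 + 1/(-52) = -1663/1431 - 1/52 = -87907/74412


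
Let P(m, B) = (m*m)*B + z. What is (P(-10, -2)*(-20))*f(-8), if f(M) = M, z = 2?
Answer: -31680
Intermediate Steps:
P(m, B) = 2 + B*m² (P(m, B) = (m*m)*B + 2 = m²*B + 2 = B*m² + 2 = 2 + B*m²)
(P(-10, -2)*(-20))*f(-8) = ((2 - 2*(-10)²)*(-20))*(-8) = ((2 - 2*100)*(-20))*(-8) = ((2 - 200)*(-20))*(-8) = -198*(-20)*(-8) = 3960*(-8) = -31680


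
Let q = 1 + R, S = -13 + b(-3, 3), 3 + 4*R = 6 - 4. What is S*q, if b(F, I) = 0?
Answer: -39/4 ≈ -9.7500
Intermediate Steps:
R = -¼ (R = -¾ + (6 - 4)/4 = -¾ + (¼)*2 = -¾ + ½ = -¼ ≈ -0.25000)
S = -13 (S = -13 + 0 = -13)
q = ¾ (q = 1 - ¼ = ¾ ≈ 0.75000)
S*q = -13*¾ = -39/4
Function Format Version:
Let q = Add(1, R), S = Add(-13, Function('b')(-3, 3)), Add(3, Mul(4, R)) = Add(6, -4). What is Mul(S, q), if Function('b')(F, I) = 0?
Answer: Rational(-39, 4) ≈ -9.7500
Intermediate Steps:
R = Rational(-1, 4) (R = Add(Rational(-3, 4), Mul(Rational(1, 4), Add(6, -4))) = Add(Rational(-3, 4), Mul(Rational(1, 4), 2)) = Add(Rational(-3, 4), Rational(1, 2)) = Rational(-1, 4) ≈ -0.25000)
S = -13 (S = Add(-13, 0) = -13)
q = Rational(3, 4) (q = Add(1, Rational(-1, 4)) = Rational(3, 4) ≈ 0.75000)
Mul(S, q) = Mul(-13, Rational(3, 4)) = Rational(-39, 4)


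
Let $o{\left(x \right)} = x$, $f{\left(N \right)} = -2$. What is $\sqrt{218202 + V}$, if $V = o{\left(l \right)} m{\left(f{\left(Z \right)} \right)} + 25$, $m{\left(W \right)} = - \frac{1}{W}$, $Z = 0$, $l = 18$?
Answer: $2 \sqrt{54559} \approx 467.16$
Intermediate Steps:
$V = 34$ ($V = 18 \left(- \frac{1}{-2}\right) + 25 = 18 \left(\left(-1\right) \left(- \frac{1}{2}\right)\right) + 25 = 18 \cdot \frac{1}{2} + 25 = 9 + 25 = 34$)
$\sqrt{218202 + V} = \sqrt{218202 + 34} = \sqrt{218236} = 2 \sqrt{54559}$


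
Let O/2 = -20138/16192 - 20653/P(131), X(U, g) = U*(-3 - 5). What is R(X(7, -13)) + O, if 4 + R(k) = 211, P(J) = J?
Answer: -58756111/530288 ≈ -110.80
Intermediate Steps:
X(U, g) = -8*U (X(U, g) = U*(-8) = -8*U)
R(k) = 207 (R(k) = -4 + 211 = 207)
O = -168525727/530288 (O = 2*(-20138/16192 - 20653/131) = 2*(-20138*1/16192 - 20653*1/131) = 2*(-10069/8096 - 20653/131) = 2*(-168525727/1060576) = -168525727/530288 ≈ -317.80)
R(X(7, -13)) + O = 207 - 168525727/530288 = -58756111/530288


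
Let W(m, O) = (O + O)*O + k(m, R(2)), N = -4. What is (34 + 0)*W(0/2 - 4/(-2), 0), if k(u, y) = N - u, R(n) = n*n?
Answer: -204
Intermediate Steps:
R(n) = n²
k(u, y) = -4 - u
W(m, O) = -4 - m + 2*O² (W(m, O) = (O + O)*O + (-4 - m) = (2*O)*O + (-4 - m) = 2*O² + (-4 - m) = -4 - m + 2*O²)
(34 + 0)*W(0/2 - 4/(-2), 0) = (34 + 0)*(-4 - (0/2 - 4/(-2)) + 2*0²) = 34*(-4 - (0*(½) - 4*(-½)) + 2*0) = 34*(-4 - (0 + 2) + 0) = 34*(-4 - 1*2 + 0) = 34*(-4 - 2 + 0) = 34*(-6) = -204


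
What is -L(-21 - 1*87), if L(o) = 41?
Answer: -41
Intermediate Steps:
-L(-21 - 1*87) = -1*41 = -41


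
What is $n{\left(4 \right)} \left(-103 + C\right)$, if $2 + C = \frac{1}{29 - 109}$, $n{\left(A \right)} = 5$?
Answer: $- \frac{8401}{16} \approx -525.06$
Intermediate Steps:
$C = - \frac{161}{80}$ ($C = -2 + \frac{1}{29 - 109} = -2 + \frac{1}{-80} = -2 - \frac{1}{80} = - \frac{161}{80} \approx -2.0125$)
$n{\left(4 \right)} \left(-103 + C\right) = 5 \left(-103 - \frac{161}{80}\right) = 5 \left(- \frac{8401}{80}\right) = - \frac{8401}{16}$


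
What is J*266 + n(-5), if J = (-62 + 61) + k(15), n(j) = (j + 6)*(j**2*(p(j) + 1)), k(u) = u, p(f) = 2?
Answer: 3799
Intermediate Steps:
n(j) = 3*j**2*(6 + j) (n(j) = (j + 6)*(j**2*(2 + 1)) = (6 + j)*(j**2*3) = (6 + j)*(3*j**2) = 3*j**2*(6 + j))
J = 14 (J = (-62 + 61) + 15 = -1 + 15 = 14)
J*266 + n(-5) = 14*266 + 3*(-5)**2*(6 - 5) = 3724 + 3*25*1 = 3724 + 75 = 3799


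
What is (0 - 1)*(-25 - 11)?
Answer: 36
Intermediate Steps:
(0 - 1)*(-25 - 11) = -1*(-36) = 36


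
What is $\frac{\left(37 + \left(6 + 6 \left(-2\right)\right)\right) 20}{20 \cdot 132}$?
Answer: $\frac{31}{132} \approx 0.23485$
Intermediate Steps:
$\frac{\left(37 + \left(6 + 6 \left(-2\right)\right)\right) 20}{20 \cdot 132} = \frac{\left(37 + \left(6 - 12\right)\right) 20}{2640} = \left(37 - 6\right) 20 \cdot \frac{1}{2640} = 31 \cdot 20 \cdot \frac{1}{2640} = 620 \cdot \frac{1}{2640} = \frac{31}{132}$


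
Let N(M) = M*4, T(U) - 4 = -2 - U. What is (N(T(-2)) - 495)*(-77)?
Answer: 36883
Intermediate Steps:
T(U) = 2 - U (T(U) = 4 + (-2 - U) = 2 - U)
N(M) = 4*M
(N(T(-2)) - 495)*(-77) = (4*(2 - 1*(-2)) - 495)*(-77) = (4*(2 + 2) - 495)*(-77) = (4*4 - 495)*(-77) = (16 - 495)*(-77) = -479*(-77) = 36883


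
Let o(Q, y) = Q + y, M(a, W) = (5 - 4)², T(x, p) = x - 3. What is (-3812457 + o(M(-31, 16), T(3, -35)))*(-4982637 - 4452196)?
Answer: 35969885679848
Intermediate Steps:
T(x, p) = -3 + x
M(a, W) = 1 (M(a, W) = 1² = 1)
(-3812457 + o(M(-31, 16), T(3, -35)))*(-4982637 - 4452196) = (-3812457 + (1 + (-3 + 3)))*(-4982637 - 4452196) = (-3812457 + (1 + 0))*(-9434833) = (-3812457 + 1)*(-9434833) = -3812456*(-9434833) = 35969885679848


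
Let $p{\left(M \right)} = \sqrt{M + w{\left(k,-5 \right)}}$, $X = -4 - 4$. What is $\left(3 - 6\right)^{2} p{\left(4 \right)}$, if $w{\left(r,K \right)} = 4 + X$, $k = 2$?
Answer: $0$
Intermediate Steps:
$X = -8$ ($X = -4 - 4 = -8$)
$w{\left(r,K \right)} = -4$ ($w{\left(r,K \right)} = 4 - 8 = -4$)
$p{\left(M \right)} = \sqrt{-4 + M}$ ($p{\left(M \right)} = \sqrt{M - 4} = \sqrt{-4 + M}$)
$\left(3 - 6\right)^{2} p{\left(4 \right)} = \left(3 - 6\right)^{2} \sqrt{-4 + 4} = \left(-3\right)^{2} \sqrt{0} = 9 \cdot 0 = 0$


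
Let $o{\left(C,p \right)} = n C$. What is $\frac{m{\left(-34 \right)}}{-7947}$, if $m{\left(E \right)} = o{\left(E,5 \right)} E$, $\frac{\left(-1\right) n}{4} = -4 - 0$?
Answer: $- \frac{18496}{7947} \approx -2.3274$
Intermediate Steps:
$n = 16$ ($n = - 4 \left(-4 - 0\right) = - 4 \left(-4 + 0\right) = \left(-4\right) \left(-4\right) = 16$)
$o{\left(C,p \right)} = 16 C$
$m{\left(E \right)} = 16 E^{2}$ ($m{\left(E \right)} = 16 E E = 16 E^{2}$)
$\frac{m{\left(-34 \right)}}{-7947} = \frac{16 \left(-34\right)^{2}}{-7947} = 16 \cdot 1156 \left(- \frac{1}{7947}\right) = 18496 \left(- \frac{1}{7947}\right) = - \frac{18496}{7947}$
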